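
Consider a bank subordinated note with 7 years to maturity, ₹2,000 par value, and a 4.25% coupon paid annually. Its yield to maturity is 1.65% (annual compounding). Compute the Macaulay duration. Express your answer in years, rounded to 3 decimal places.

6.270 years

Periodic yield y = 0.0165. Discount each cash flow and weight by its year:
  t   CF        PV=CF/(1+0.0165)^t    t·PV
  1        85.00        83.6203        83.6203
  2        85.00        82.2629       164.5259
  3        85.00        80.9276       242.7829
  4        85.00        79.6140       318.4560
  5        85.00        78.3217       391.6084
  6        85.00        77.0504       462.3021
  7     2,085.00     1,859.3210    13,015.2471
  Σ                  2,341.1179    14,678.5426
Price P = Σ PV = 2,341.1179.
Macaulay duration = Σ(t·PV) / P = 14,678.5426 / 2,341.1179 = 6.26989 years.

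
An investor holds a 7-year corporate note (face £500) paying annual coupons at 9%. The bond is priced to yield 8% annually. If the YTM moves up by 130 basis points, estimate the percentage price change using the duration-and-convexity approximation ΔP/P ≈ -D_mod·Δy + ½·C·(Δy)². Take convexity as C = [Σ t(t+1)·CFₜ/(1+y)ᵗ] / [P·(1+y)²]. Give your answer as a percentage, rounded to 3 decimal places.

With y = 0.08:
  t   CF        PV=CF/(1+0.08)^t    t·PV        t(t+1)·PV
  1        45.00        41.6667        41.6667          83.3333
  2        45.00        38.5802        77.1605         231.4815
  3        45.00        35.7225       107.1674         428.6694
  4        45.00        33.0763       132.3054         661.5269
  5        45.00        30.6262       153.1312         918.7873
  6        45.00        28.3576       170.1458       1,191.0206
  7       545.00       318.0023     2,226.0159      17,808.1269
  Σ                    526.0319     2,907.5928      21,322.9459
P = 526.0319; D_Mac = 5.52741 yrs; D_mod = 5.11797 yrs; C = 34.75263.
Duration effect: -5.11797 × (+0.013) = -0.066534
Convexity effect: 0.5 × 34.75263 × (0.013)² = +0.0029366
ΔP/P ≈ -0.066534 + 0.0029366 = -0.063597 = -6.3597%.

-6.360%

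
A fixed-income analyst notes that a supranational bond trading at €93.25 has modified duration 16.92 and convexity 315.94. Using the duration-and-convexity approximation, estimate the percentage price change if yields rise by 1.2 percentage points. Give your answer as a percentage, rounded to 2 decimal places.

-18.03%

Duration effect: -D_mod·Δy = -16.92 × (+0.012) = -0.203040
Convexity effect: ½·C·(Δy)² = 0.5 × 315.94 × (0.012)² = +0.02274768
ΔP/P ≈ -0.203040 + 0.02274768 = -0.18029232
= -18.029232%.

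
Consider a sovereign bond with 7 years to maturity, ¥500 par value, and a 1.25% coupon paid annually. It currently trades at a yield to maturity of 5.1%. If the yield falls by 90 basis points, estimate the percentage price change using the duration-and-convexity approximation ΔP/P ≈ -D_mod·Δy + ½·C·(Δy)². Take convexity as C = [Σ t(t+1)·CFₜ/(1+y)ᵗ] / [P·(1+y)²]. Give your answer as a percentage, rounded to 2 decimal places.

+5.93%

With y = 0.051:
  t   CF        PV=CF/(1+0.051)^t    t·PV        t(t+1)·PV
  1         6.25         5.9467         5.9467          11.8934
  2         6.25         5.6582        11.3163          33.9489
  3         6.25         5.3836        16.1508          64.6031
  4         6.25         5.1223        20.4894         102.4470
  5         6.25         4.8738        24.3689         146.2136
  6         6.25         4.6373        27.8237         194.7659
  7       506.25       357.3930     2,501.7509      20,014.0072
  Σ                    389.0149     2,607.8467      20,567.8791
P = 389.0149; D_Mac = 6.70372 yrs; D_mod = 6.37842 yrs; C = 47.86498.
Duration effect: -6.37842 × (-0.009) = +0.057406
Convexity effect: 0.5 × 47.86498 × (-0.009)² = +0.0019385
ΔP/P ≈ +0.057406 + 0.0019385 = +0.059344 = +5.9344%.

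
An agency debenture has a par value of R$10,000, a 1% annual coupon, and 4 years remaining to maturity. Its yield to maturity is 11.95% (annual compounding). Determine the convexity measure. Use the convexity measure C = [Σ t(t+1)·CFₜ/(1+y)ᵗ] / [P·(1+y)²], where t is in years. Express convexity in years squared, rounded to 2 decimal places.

With y = 0.1195:
  t   CF        PV=CF/(1+0.1195)^t    t·PV        t(t+1)·PV
  1       100.00        89.3256        89.3256         178.6512
  2       100.00        79.7906       159.5812         478.7437
  3       100.00        71.2734       213.8203         855.2813
  4    10,100.00     6,430.2074    25,720.8297     128,604.1484
  Σ                  6,670.5971    26,183.5568     130,116.8245
P = 6,670.5971.
Convexity = Σ t(t+1)·PV / [P·(1+y)²] = 130,116.8245 / (6,670.5971 × 1.253280) = 15.56398.

15.56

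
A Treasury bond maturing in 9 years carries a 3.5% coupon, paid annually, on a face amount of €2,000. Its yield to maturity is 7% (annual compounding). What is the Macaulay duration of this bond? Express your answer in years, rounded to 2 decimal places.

7.69 years

Periodic yield y = 0.07. Discount each cash flow and weight by its year:
  t   CF        PV=CF/(1+0.07)^t    t·PV
  1        70.00        65.4206        65.4206
  2        70.00        61.1407       122.2814
  3        70.00        57.1409       171.4226
  4        70.00        53.4027       213.6107
  5        70.00        49.9090       249.5452
  6        70.00        46.6440       279.8637
  7        70.00        43.5925       305.1474
  8        70.00        40.7406       325.9251
  9     2,070.00     1,125.9428    10,133.4856
  Σ                  1,543.9337    11,866.7022
Price P = Σ PV = 1,543.9337.
Macaulay duration = Σ(t·PV) / P = 11,866.7022 / 1,543.9337 = 7.68602 years.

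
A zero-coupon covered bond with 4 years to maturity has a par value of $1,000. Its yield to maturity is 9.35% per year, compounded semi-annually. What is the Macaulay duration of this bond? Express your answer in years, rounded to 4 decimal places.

4.0000 years

A zero-coupon bond has a single cash flow at maturity, so its Macaulay duration equals its maturity: 4 years.
(Equivalently: 8 semi-annual periods ÷ 2 = 4 years.)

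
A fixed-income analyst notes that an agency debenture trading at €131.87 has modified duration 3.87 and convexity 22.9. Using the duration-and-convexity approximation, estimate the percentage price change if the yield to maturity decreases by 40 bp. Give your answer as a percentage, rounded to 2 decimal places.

+1.57%

Duration effect: -D_mod·Δy = -3.87 × (-0.004) = +0.015480
Convexity effect: ½·C·(Δy)² = 0.5 × 22.9 × (-0.004)² = +0.0001832
ΔP/P ≈ +0.015480 + 0.0001832 = +0.0156632
= +1.56632%.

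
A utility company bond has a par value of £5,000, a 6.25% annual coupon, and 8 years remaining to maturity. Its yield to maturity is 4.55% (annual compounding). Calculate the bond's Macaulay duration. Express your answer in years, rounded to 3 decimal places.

Periodic yield y = 0.0455. Discount each cash flow and weight by its year:
  t   CF        PV=CF/(1+0.0455)^t    t·PV
  1       312.50       298.9000       298.9000
  2       312.50       285.8920       571.7839
  3       312.50       273.4500       820.3500
  4       312.50       261.5495     1,046.1979
  5       312.50       250.1669     1,250.8345
  6       312.50       239.2797     1,435.6780
  7       312.50       228.8663     1,602.0638
  8     5,312.50     3,721.4025    29,771.2201
  Σ                  5,559.5068    36,797.0282
Price P = Σ PV = 5,559.5068.
Macaulay duration = Σ(t·PV) / P = 36,797.0282 / 5,559.5068 = 6.61876 years.

6.619 years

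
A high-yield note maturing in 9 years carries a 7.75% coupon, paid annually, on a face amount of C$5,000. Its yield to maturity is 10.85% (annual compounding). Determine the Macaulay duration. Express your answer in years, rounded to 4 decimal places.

Periodic yield y = 0.1085. Discount each cash flow and weight by its year:
  t   CF        PV=CF/(1+0.1085)^t    t·PV
  1       387.50       349.5715       349.5715
  2       387.50       315.3554       630.7109
  3       387.50       284.4884       853.4653
  4       387.50       256.6427     1,026.5708
  5       387.50       231.5225     1,157.6125
  6       387.50       208.8611     1,253.1665
  7       387.50       188.4178     1,318.9243
  8       387.50       169.9754     1,359.8034
  9     5,387.50     2,131.8960    19,187.0636
  Σ                  4,136.7308    27,136.8888
Price P = Σ PV = 4,136.7308.
Macaulay duration = Σ(t·PV) / P = 27,136.8888 / 4,136.7308 = 6.55998 years.

6.5600 years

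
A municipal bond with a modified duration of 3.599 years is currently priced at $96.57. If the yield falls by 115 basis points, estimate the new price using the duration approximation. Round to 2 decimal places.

$100.57

Duration approximation: ΔP/P ≈ -D_mod · Δy = -3.599 × (-0.0115) = +0.0413885.
New price ≈ 96.57 × (1 + 0.0413885) = 100.566887445.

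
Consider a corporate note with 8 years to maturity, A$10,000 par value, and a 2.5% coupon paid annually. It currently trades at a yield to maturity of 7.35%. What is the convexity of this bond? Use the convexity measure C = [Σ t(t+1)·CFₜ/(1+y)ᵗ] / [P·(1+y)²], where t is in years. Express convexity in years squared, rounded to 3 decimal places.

With y = 0.0735:
  t   CF        PV=CF/(1+0.0735)^t    t·PV        t(t+1)·PV
  1       250.00       232.8831       232.8831         465.7662
  2       250.00       216.9381       433.8763       1,301.6288
  3       250.00       202.0849       606.2547       2,425.0188
  4       250.00       188.2486       752.9945       3,764.9725
  5       250.00       175.3597       876.7984       5,260.7906
  6       250.00       163.3532       980.1194       6,860.8355
  7       250.00       152.1688     1,065.1817       8,521.4538
  8    10,250.00     5,811.7574    46,494.0590     418,446.5308
  Σ                  7,142.7939    51,442.1671     447,046.9971
P = 7,142.7939.
Convexity = Σ t(t+1)·PV / [P·(1+y)²] = 447,046.9971 / (7,142.7939 × 1.152402) = 54.31015.

54.310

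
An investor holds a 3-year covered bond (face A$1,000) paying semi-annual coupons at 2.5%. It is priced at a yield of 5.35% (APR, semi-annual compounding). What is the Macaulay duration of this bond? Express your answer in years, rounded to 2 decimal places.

Periodic yield y = 0.02675. Discount each cash flow and weight by its period:
  t   CF        PV=CF/(1+0.02675)^t    t·PV
  1        12.50        12.1743        12.1743
  2        12.50        11.8572        23.7143
  3        12.50        11.5482        34.6447
  4        12.50        11.2474        44.9895
  5        12.50        10.9543        54.7717
  6     1,012.50       864.1851     5,185.1105
  Σ                    921.9665     5,355.4051
Price P = Σ PV = 921.9665.
Macaulay duration = Σ(t·PV) / P = 5,355.4051 / 921.9665 = 5.80868 half-year periods.
In years: 5.80868 / 2 = 2.90434 years.

2.90 years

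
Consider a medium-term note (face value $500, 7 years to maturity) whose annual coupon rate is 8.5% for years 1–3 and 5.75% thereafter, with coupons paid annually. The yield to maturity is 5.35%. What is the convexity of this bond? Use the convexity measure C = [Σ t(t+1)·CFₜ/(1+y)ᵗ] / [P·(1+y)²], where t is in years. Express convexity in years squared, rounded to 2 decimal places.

38.30

With y = 0.0535:
  t   CF        PV=CF/(1+0.0535)^t    t·PV        t(t+1)·PV
  1        42.50        40.3417        40.3417          80.6834
  2        42.50        38.2930        76.5861         229.7582
  3        42.50        36.3484       109.0452         436.1808
  4        28.75        23.3399        93.3598         466.7988
  5        28.75        22.1547       110.7733         664.6399
  6        28.75        21.0296       126.1775         883.2424
  7       528.75       367.1205     2,569.8433      20,558.7463
  Σ                    548.6278     3,126.1268      23,320.0498
P = 548.6278.
Convexity = Σ t(t+1)·PV / [P·(1+y)²] = 23,320.0498 / (548.6278 × 1.109862) = 38.29857.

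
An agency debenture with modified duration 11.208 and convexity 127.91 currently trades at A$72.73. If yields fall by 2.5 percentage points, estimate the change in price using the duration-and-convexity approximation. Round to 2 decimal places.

Duration effect: -D_mod·Δy = -11.208 × (-0.025) = +0.280200
Convexity effect: ½·C·(Δy)² = 0.5 × 127.91 × (-0.025)² = +0.039971875
ΔP/P ≈ +0.280200 + 0.039971875 = +0.320171875
ΔP ≈ 72.73 × (+0.320171875) = +23.28610046875.

+A$23.29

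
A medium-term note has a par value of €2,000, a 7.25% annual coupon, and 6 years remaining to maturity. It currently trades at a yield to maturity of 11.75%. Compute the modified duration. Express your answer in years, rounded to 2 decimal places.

4.44 years

Periodic yield y = 0.1175. First find Macaulay duration:
  t   CF        PV=CF/(1+0.1175)^t    t·PV
  1       145.00       129.7539       129.7539
  2       145.00       116.1109       232.2218
  3       145.00       103.9024       311.7071
  4       145.00        92.9775       371.9100
  5       145.00        83.2013       416.0067
  6     2,145.00     1,101.3925     6,608.3549
  Σ                  1,627.3385     8,069.9544
P = 1,627.3385; Macaulay duration = 8,069.9544 / 1,627.3385 = 4.95899 years.
Modified duration = D_Mac / (1 + y) = 4.95899 / 1.1175 = 4.43757 years.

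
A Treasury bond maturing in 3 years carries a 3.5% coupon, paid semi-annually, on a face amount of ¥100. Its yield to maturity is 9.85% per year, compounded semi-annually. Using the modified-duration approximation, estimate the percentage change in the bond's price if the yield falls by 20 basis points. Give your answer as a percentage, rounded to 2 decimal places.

+0.55%

Periodic yield y = 0.04925. Modified duration first:
  t   CF        PV=CF/(1+0.04925)^t    t·PV
  1         1.75         1.6679         1.6679
  2         1.75         1.5896         3.1791
  3         1.75         1.5150         4.5449
  4         1.75         1.4439         5.7754
  5         1.75         1.3761         6.8804
  6       101.75        76.2536       457.5218
  Σ                     83.8460       479.5695
P = 83.8460; D_Mac = 5.71965 half-year periods = 2.85982 yrs; D_mod = 2.85982/(1+0.04925) = 2.72559 yrs.
ΔP/P ≈ -D_mod · Δy = -2.72559 × (-0.002) = +0.005451 = +0.5451%.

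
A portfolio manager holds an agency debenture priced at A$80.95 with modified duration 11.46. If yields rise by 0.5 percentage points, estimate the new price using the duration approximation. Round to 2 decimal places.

Duration approximation: ΔP/P ≈ -D_mod · Δy = -11.46 × (+0.005) = -0.057300.
New price ≈ 80.95 × (1 - 0.057300) = 76.311565.

A$76.31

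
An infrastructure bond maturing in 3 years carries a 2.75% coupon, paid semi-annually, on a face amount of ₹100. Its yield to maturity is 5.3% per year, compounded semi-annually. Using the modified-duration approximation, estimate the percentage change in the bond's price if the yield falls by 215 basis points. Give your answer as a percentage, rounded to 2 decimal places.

Periodic yield y = 0.0265. Modified duration first:
  t   CF        PV=CF/(1+0.0265)^t    t·PV
  1        1.375         1.3395         1.3395
  2        1.375         1.3049         2.6098
  3        1.375         1.2712         3.8137
  4        1.375         1.2384         4.9537
  5        1.375         1.2064         6.0322
  6      101.375        86.6517       519.9103
  Σ                     93.0122       538.6592
P = 93.0122; D_Mac = 5.79127 half-year periods = 2.89564 yrs; D_mod = 2.89564/(1+0.0265) = 2.82088 yrs.
ΔP/P ≈ -D_mod · Δy = -2.82088 × (-0.0215) = +0.060649 = +6.0649%.

+6.06%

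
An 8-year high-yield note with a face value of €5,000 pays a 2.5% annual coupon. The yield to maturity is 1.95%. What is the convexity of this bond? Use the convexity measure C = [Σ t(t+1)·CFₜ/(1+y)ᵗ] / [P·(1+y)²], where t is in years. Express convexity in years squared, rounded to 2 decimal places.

61.97

With y = 0.0195:
  t   CF        PV=CF/(1+0.0195)^t    t·PV        t(t+1)·PV
  1       125.00       122.6091       122.6091         245.2182
  2       125.00       120.2640       240.5279         721.5838
  3       125.00       117.9637       353.8910       1,415.5642
  4       125.00       115.7074       462.8296       2,314.1478
  5       125.00       113.4943       567.4713       3,404.8275
  6       125.00       111.3234       667.9407       4,675.5846
  7       125.00       109.1942       764.3591       6,114.8728
  8     5,125.00     4,391.3295    35,130.6363     316,175.7266
  Σ                  5,201.8856    38,310.2650     335,067.5256
P = 5,201.8856.
Convexity = Σ t(t+1)·PV / [P·(1+y)²] = 335,067.5256 / (5,201.8856 × 1.039380) = 61.97222.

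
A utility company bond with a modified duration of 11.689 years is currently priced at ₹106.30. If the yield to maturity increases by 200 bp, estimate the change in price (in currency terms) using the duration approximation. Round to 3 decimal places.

-₹24.851

Duration approximation: ΔP/P ≈ -D_mod · Δy = -11.689 × (+0.02) = -0.233780.
ΔP ≈ 106.30 × (-0.233780) = -24.850814.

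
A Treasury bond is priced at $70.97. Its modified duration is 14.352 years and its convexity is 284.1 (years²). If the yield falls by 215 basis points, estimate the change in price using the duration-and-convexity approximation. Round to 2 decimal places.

+$26.56

Duration effect: -D_mod·Δy = -14.352 × (-0.0215) = +0.308568
Convexity effect: ½·C·(Δy)² = 0.5 × 284.1 × (-0.0215)² = +0.0656626125
ΔP/P ≈ +0.308568 + 0.0656626125 = +0.3742306125
ΔP ≈ 70.97 × (+0.3742306125) = +26.559146569125.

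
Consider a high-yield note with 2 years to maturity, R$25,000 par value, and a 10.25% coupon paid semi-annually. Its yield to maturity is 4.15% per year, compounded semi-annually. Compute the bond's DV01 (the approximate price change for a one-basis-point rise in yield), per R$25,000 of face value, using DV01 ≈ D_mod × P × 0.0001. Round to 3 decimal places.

R$5.102

Periodic yield y = 0.02075.
  t   CF        PV=CF/(1+0.02075)^t    t·PV
  1     1,281.25     1,255.2045     1,255.2045
  2     1,281.25     1,229.6885     2,459.3769
  3     1,281.25     1,204.6911     3,614.0734
  4    26,281.25    24,208.5325    96,834.1299
  Σ                 27,898.1166   104,162.7847
P = 27,898.1166; D_Mac = 3.73369 half-year periods = 1.86684 yrs; D_mod = 1.82889 yrs.
DV01 ≈ 1.82889 × 27,898.1166 × 0.0001 = 5.102267.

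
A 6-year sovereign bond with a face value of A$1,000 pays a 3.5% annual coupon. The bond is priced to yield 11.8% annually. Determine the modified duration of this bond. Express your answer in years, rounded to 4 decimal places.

4.8104 years

Periodic yield y = 0.118. First find Macaulay duration:
  t   CF        PV=CF/(1+0.118)^t    t·PV
  1        35.00        31.3059        31.3059
  2        35.00        28.0017        56.0034
  3        35.00        25.0462        75.1387
  4        35.00        22.4027        89.6109
  5        35.00        20.0382       100.1911
  6     1,035.00       530.0167     3,180.1000
  Σ                    656.8115     3,532.3500
P = 656.8115; Macaulay duration = 3,532.3500 / 656.8115 = 5.37803 years.
Modified duration = D_Mac / (1 + y) = 5.37803 / 1.118 = 4.81040 years.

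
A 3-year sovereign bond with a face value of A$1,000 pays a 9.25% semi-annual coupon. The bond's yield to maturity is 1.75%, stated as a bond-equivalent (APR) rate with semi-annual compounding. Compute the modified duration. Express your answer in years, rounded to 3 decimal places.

2.697 years

Periodic yield y = 0.00875. First find Macaulay duration:
  t   CF        PV=CF/(1+0.00875)^t    t·PV
  1        46.25        45.8488        45.8488
  2        46.25        45.4511        90.9023
  3        46.25        45.0569       135.1706
  4        46.25        44.6660       178.6642
  5        46.25        44.2786       221.3931
  6     1,046.25       992.9656     5,957.7933
  Σ                  1,218.2670     6,629.7723
P = 1,218.2670; Macaulay duration = 6,629.7723 / 1,218.2670 = 5.44197 half-year periods = 2.72098 years.
Modified duration = D_Mac / (1 + y) = 2.72098 / 1.00875 = 2.69738 years.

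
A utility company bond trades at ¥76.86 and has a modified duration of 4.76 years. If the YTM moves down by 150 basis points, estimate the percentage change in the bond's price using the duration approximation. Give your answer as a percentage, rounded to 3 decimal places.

Duration approximation: ΔP/P ≈ -D_mod · Δy = -4.76 × (-0.015) = +0.071400.
As a percentage: +7.1400%.

+7.140%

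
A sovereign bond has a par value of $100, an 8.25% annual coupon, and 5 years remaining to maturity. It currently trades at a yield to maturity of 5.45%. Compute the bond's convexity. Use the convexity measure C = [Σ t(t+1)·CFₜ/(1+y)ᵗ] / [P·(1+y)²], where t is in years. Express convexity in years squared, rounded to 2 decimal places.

With y = 0.0545:
  t   CF        PV=CF/(1+0.0545)^t    t·PV        t(t+1)·PV
  1         8.25         7.8236         7.8236          15.6472
  2         8.25         7.4193        14.8385          44.5156
  3         8.25         7.0358        21.1074          84.4297
  4         8.25         6.6722        26.6887         133.4436
  5       108.25        83.0223       415.1117       2,490.6703
  Σ                    111.9732       485.5700       2,768.7064
P = 111.9732.
Convexity = Σ t(t+1)·PV / [P·(1+y)²] = 2,768.7064 / (111.9732 × 1.111970) = 22.23666.

22.24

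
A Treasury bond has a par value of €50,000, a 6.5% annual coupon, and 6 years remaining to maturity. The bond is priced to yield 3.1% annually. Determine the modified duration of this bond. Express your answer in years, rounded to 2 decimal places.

5.07 years

Periodic yield y = 0.031. First find Macaulay duration:
  t   CF        PV=CF/(1+0.031)^t    t·PV
  1     3,250.00     3,152.2793     3,152.2793
  2     3,250.00     3,057.4969     6,114.9939
  3     3,250.00     2,965.5644     8,896.6933
  4     3,250.00     2,876.3962    11,505.5846
  5     3,250.00     2,789.9090    13,949.5449
  6    53,250.00    44,337.1344   266,022.8064
  Σ                 59,178.7803   309,641.9025
P = 59,178.7803; Macaulay duration = 309,641.9025 / 59,178.7803 = 5.23231 years.
Modified duration = D_Mac / (1 + y) = 5.23231 / 1.031 = 5.07499 years.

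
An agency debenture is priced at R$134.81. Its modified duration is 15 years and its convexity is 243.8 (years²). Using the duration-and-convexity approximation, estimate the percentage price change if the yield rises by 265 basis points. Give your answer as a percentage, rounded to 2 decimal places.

-31.19%

Duration effect: -D_mod·Δy = -15 × (+0.0265) = -0.397500
Convexity effect: ½·C·(Δy)² = 0.5 × 243.8 × (0.0265)² = +0.085604275
ΔP/P ≈ -0.397500 + 0.085604275 = -0.311895725
= -31.1895725%.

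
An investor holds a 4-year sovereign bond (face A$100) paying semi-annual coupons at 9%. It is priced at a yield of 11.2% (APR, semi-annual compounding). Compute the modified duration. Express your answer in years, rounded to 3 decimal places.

Periodic yield y = 0.056. First find Macaulay duration:
  t   CF        PV=CF/(1+0.056)^t    t·PV
  1         4.50         4.2614         4.2614
  2         4.50         4.0354         8.0708
  3         4.50         3.8214        11.4642
  4         4.50         3.6187        14.4749
  5         4.50         3.4268        17.1342
  6         4.50         3.2451        19.4706
  7         4.50         3.0730        21.5111
  8       104.50        67.5779       540.6235
  Σ                     93.0598       637.0107
P = 93.0598; Macaulay duration = 637.0107 / 93.0598 = 6.84518 half-year periods = 3.42259 years.
Modified duration = D_Mac / (1 + y) = 3.42259 / 1.056 = 3.24109 years.

3.241 years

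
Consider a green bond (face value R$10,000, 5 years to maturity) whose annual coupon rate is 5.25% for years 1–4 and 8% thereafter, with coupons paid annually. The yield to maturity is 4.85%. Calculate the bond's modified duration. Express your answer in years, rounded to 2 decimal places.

4.33 years

Periodic yield y = 0.0485. First find Macaulay duration:
  t   CF        PV=CF/(1+0.0485)^t    t·PV
  1       525.00       500.7153       500.7153
  2       525.00       477.5539       955.1079
  3       525.00       455.4639     1,366.3918
  4       525.00       434.3957     1,737.5830
  5    10,800.00     8,522.7860    42,613.9298
  Σ                 10,390.9149    47,173.7278
P = 10,390.9149; Macaulay duration = 47,173.7278 / 10,390.9149 = 4.53990 years.
Modified duration = D_Mac / (1 + y) = 4.53990 / 1.0485 = 4.32990 years.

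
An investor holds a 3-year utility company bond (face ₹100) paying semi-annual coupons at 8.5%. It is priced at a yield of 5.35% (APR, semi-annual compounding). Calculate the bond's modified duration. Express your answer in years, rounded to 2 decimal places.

Periodic yield y = 0.02675. First find Macaulay duration:
  t   CF        PV=CF/(1+0.02675)^t    t·PV
  1         4.25         4.1393         4.1393
  2         4.25         4.0314         8.0629
  3         4.25         3.9264        11.7792
  4         4.25         3.8241        15.2964
  5         4.25         3.7245        18.6224
  6       104.25        88.9791       533.8743
  Σ                    108.6248       591.7745
P = 108.6248; Macaulay duration = 591.7745 / 108.6248 = 5.44788 half-year periods = 2.72394 years.
Modified duration = D_Mac / (1 + y) = 2.72394 / 1.02675 = 2.65297 years.

2.65 years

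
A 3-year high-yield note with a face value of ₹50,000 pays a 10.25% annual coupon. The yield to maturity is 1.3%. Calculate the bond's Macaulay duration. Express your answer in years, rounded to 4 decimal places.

Periodic yield y = 0.013. Discount each cash flow and weight by its year:
  t   CF        PV=CF/(1+0.013)^t    t·PV
  1     5,125.00     5,059.2300     5,059.2300
  2     5,125.00     4,994.3041     9,988.6081
  3    55,125.00    53,029.8338   159,089.5015
  Σ                 63,083.3679   174,137.3397
Price P = Σ PV = 63,083.3679.
Macaulay duration = Σ(t·PV) / P = 174,137.3397 / 63,083.3679 = 2.76043 years.

2.7604 years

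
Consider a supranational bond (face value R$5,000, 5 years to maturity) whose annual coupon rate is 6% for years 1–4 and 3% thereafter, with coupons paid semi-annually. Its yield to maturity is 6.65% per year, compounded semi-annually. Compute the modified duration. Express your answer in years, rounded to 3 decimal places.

4.234 years

Periodic yield y = 0.03325. First find Macaulay duration:
  t   CF        PV=CF/(1+0.03325)^t    t·PV
  1       150.00       145.1730       145.1730
  2       150.00       140.5013       281.0027
  3       150.00       135.9800       407.9400
  4       150.00       131.6042       526.4166
  5       150.00       127.3691       636.8457
  6       150.00       123.2704       739.6223
  7       150.00       119.3035       835.1248
  8       150.00       115.4644       923.7149
  9        75.00        55.8744       502.8692
  10    5,075.00     3,659.1643    36,591.6427
  Σ                  4,753.7045    41,590.3519
P = 4,753.7045; Macaulay duration = 41,590.3519 / 4,753.7045 = 8.74904 half-year periods = 4.37452 years.
Modified duration = D_Mac / (1 + y) = 4.37452 / 1.03325 = 4.23375 years.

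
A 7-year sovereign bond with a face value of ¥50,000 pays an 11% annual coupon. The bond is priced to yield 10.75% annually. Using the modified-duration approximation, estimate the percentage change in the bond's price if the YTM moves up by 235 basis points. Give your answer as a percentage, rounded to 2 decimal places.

-11.12%

Periodic yield y = 0.1075. Modified duration first:
  t   CF        PV=CF/(1+0.1075)^t    t·PV
  1     5,500.00     4,966.1400     4,966.1400
  2     5,500.00     4,484.0993     8,968.1986
  3     5,500.00     4,048.8481    12,146.5443
  4     5,500.00     3,655.8448    14,623.3792
  5     5,500.00     3,300.9885    16,504.9426
  6     5,500.00     2,980.5765    17,883.4593
  7    55,500.00    27,157.3156   190,101.2090
  Σ                 50,593.8128   265,193.8730
P = 50,593.8128; D_Mac = 5.24163 yrs; D_mod = 5.24163/(1+0.1075) = 4.73285 yrs.
ΔP/P ≈ -D_mod · Δy = -4.73285 × (+0.0235) = -0.111222 = -11.1222%.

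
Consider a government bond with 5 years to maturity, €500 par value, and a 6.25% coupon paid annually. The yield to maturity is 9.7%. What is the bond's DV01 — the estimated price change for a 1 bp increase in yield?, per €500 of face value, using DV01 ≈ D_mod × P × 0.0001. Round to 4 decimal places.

€0.1741

Periodic yield y = 0.097.
  t   CF        PV=CF/(1+0.097)^t    t·PV
  1        31.25        28.4868        28.4868
  2        31.25        25.9679        51.9358
  3        31.25        23.6717        71.0152
  4        31.25        21.5786        86.3144
  5       531.25       334.3996     1,671.9982
  Σ                    434.1047     1,909.7505
P = 434.1047; D_Mac = 4.39929 yrs; D_mod = 4.01029 yrs.
DV01 ≈ 4.01029 × 434.1047 × 0.0001 = 0.174088.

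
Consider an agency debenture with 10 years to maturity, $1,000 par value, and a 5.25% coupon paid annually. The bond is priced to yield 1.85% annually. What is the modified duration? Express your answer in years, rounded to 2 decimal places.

8.16 years

Periodic yield y = 0.0185. First find Macaulay duration:
  t   CF        PV=CF/(1+0.0185)^t    t·PV
  1        52.50        51.5464        51.5464
  2        52.50        50.6101       101.2202
  3        52.50        49.6908       149.0725
  4        52.50        48.7882       195.1530
  5        52.50        47.9021       239.5103
  6        52.50        47.0320       282.1918
  7        52.50        46.1777       323.2437
  8        52.50        45.3389       362.7112
  9        52.50        44.5154       400.6383
  10    1,052.50       876.2172     8,762.1719
  Σ                  1,307.8187    10,867.4594
P = 1,307.8187; Macaulay duration = 10,867.4594 / 1,307.8187 = 8.30961 years.
Modified duration = D_Mac / (1 + y) = 8.30961 / 1.0185 = 8.15867 years.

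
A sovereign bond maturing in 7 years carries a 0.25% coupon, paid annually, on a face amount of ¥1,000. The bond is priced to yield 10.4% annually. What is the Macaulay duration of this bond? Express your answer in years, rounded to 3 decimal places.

6.920 years

Periodic yield y = 0.104. Discount each cash flow and weight by its year:
  t   CF        PV=CF/(1+0.104)^t    t·PV
  1         2.50         2.2645         2.2645
  2         2.50         2.0512         4.1023
  3         2.50         1.8579         5.5738
  4         2.50         1.6829         6.7317
  5         2.50         1.5244         7.6219
  6         2.50         1.3808         8.2847
  7     1,002.50       501.5346     3,510.7419
  Σ                    512.2963     3,545.3209
Price P = Σ PV = 512.2963.
Macaulay duration = Σ(t·PV) / P = 3,545.3209 / 512.2963 = 6.92045 years.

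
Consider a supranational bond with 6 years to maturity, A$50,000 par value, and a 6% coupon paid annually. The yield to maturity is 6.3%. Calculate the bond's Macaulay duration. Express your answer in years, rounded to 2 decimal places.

Periodic yield y = 0.063. Discount each cash flow and weight by its year:
  t   CF        PV=CF/(1+0.063)^t    t·PV
  1     3,000.00     2,822.2013     2,822.2013
  2     3,000.00     2,654.9401     5,309.8802
  3     3,000.00     2,497.5918     7,492.7754
  4     3,000.00     2,349.5690     9,398.2759
  5     3,000.00     2,210.3189    11,051.5944
  6    53,000.00    36,734.6818   220,408.0909
  Σ                 49,269.3029   256,482.8180
Price P = Σ PV = 49,269.3029.
Macaulay duration = Σ(t·PV) / P = 256,482.8180 / 49,269.3029 = 5.20573 years.

5.21 years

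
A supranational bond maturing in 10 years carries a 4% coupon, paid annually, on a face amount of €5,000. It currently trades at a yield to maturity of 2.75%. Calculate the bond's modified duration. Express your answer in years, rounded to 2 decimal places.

8.30 years

Periodic yield y = 0.0275. First find Macaulay duration:
  t   CF        PV=CF/(1+0.0275)^t    t·PV
  1       200.00       194.6472       194.6472
  2       200.00       189.4377       378.8753
  3       200.00       184.3676       553.1027
  4       200.00       179.4331       717.7326
  5       200.00       174.6308       873.1540
  6       200.00       169.9570     1,019.7419
  7       200.00       165.4083     1,157.8578
  8       200.00       160.9813     1,287.8502
  9       200.00       156.6728     1,410.0549
  10    5,200.00     3,964.4691    39,644.6911
  Σ                  5,540.0048    47,237.7077
P = 5,540.0048; Macaulay duration = 47,237.7077 / 5,540.0048 = 8.52665 years.
Modified duration = D_Mac / (1 + y) = 8.52665 / 1.0275 = 8.29845 years.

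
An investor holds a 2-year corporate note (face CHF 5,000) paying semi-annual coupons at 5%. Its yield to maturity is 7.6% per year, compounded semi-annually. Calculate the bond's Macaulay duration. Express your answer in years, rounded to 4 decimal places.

Periodic yield y = 0.038. Discount each cash flow and weight by its period:
  t   CF        PV=CF/(1+0.038)^t    t·PV
  1       125.00       120.4239       120.4239
  2       125.00       116.0153       232.0306
  3       125.00       111.7681       335.3044
  4     5,125.00     4,414.7331    17,658.9325
  Σ                  4,762.9405    18,346.6914
Price P = Σ PV = 4,762.9405.
Macaulay duration = Σ(t·PV) / P = 18,346.6914 / 4,762.9405 = 3.85197 half-year periods.
In years: 3.85197 / 2 = 1.92598 years.

1.9260 years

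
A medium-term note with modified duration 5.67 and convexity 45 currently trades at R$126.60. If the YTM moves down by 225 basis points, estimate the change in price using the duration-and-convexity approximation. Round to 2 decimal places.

+R$17.59

Duration effect: -D_mod·Δy = -5.67 × (-0.0225) = +0.127575
Convexity effect: ½·C·(Δy)² = 0.5 × 45 × (-0.0225)² = +0.011390625
ΔP/P ≈ +0.127575 + 0.011390625 = +0.138965625
ΔP ≈ 126.60 × (+0.138965625) = +17.593048125.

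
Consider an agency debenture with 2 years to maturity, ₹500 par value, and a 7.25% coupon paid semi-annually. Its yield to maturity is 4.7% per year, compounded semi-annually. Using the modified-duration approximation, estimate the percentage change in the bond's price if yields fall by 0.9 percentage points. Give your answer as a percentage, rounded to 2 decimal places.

+1.67%

Periodic yield y = 0.0235. Modified duration first:
  t   CF        PV=CF/(1+0.0235)^t    t·PV
  1       18.125        17.7088        17.7088
  2       18.125        17.3022        34.6045
  3       18.125        16.9050        50.7149
  4      518.125       472.1534     1,888.6138
  Σ                    524.0695     1,991.6420
P = 524.0695; D_Mac = 3.80034 half-year periods = 1.90017 yrs; D_mod = 1.90017/(1+0.0235) = 1.85654 yrs.
ΔP/P ≈ -D_mod · Δy = -1.85654 × (-0.009) = +0.016709 = +1.6709%.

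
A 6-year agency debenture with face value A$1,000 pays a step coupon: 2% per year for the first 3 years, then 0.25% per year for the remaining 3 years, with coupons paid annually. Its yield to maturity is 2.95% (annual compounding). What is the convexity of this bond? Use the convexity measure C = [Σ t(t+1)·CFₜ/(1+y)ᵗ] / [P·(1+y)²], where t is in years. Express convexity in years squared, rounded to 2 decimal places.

With y = 0.0295:
  t   CF        PV=CF/(1+0.0295)^t    t·PV        t(t+1)·PV
  1        20.00        19.4269        19.4269          38.8538
  2        20.00        18.8702        37.7405         113.2214
  3        20.00        18.3295        54.9885         219.9542
  4         2.50         2.2255         8.9021          44.5107
  5         2.50         2.1618        10.8088          64.8529
  6     1,002.50       842.0275     5,052.1650      35,365.1550
  Σ                    903.0415     5,184.0319      35,846.5480
P = 903.0415.
Convexity = Σ t(t+1)·PV / [P·(1+y)²] = 35,846.5480 / (903.0415 × 1.059870) = 37.45303.

37.45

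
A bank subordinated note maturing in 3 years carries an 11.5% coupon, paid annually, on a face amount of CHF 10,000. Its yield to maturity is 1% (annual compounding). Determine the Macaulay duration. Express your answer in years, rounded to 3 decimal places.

2.740 years

Periodic yield y = 0.01. Discount each cash flow and weight by its year:
  t   CF        PV=CF/(1+0.01)^t    t·PV
  1     1,150.00     1,138.6139     1,138.6139
  2     1,150.00     1,127.3405     2,254.6809
  3    11,150.00    10,822.0801    32,466.2404
  Σ                 13,088.0345    35,859.5352
Price P = Σ PV = 13,088.0345.
Macaulay duration = Σ(t·PV) / P = 35,859.5352 / 13,088.0345 = 2.73987 years.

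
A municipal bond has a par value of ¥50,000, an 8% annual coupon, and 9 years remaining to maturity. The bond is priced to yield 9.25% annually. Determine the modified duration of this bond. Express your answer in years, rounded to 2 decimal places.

6.09 years

Periodic yield y = 0.0925. First find Macaulay duration:
  t   CF        PV=CF/(1+0.0925)^t    t·PV
  1     4,000.00     3,661.3272     3,661.3272
  2     4,000.00     3,351.3293     6,702.6585
  3     4,000.00     3,067.5783     9,202.7348
  4     4,000.00     2,807.8520    11,231.4079
  5     4,000.00     2,570.1162    12,850.5811
  6     4,000.00     2,352.5091    14,115.0548
  7     4,000.00     2,153.3264    15,073.2850
  8     4,000.00     1,971.0082    15,768.0654
  9    54,000.00    24,355.7075   219,201.3671
  Σ                 46,290.7542   307,806.4820
P = 46,290.7542; Macaulay duration = 307,806.4820 / 46,290.7542 = 6.64942 years.
Modified duration = D_Mac / (1 + y) = 6.64942 / 1.0925 = 6.08642 years.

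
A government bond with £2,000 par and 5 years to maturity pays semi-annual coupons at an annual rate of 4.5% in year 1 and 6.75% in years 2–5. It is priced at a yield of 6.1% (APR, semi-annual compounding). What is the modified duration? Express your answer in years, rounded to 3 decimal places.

4.283 years

Periodic yield y = 0.0305. First find Macaulay duration:
  t   CF        PV=CF/(1+0.0305)^t    t·PV
  1        45.00        43.6681        43.6681
  2        45.00        42.3757        84.7513
  3        67.50        61.6822       185.0466
  4        67.50        59.8566       239.4263
  5        67.50        58.0850       290.4249
  6        67.50        56.3658       338.1949
  7        67.50        54.6975       382.8828
  8        67.50        53.0786       424.6291
  9        67.50        51.5077       463.5689
  10    2,067.50     1,530.9660    15,309.6604
  Σ                  2,012.2832    17,762.2533
P = 2,012.2832; Macaulay duration = 17,762.2533 / 2,012.2832 = 8.82692 half-year periods = 4.41346 years.
Modified duration = D_Mac / (1 + y) = 4.41346 / 1.0305 = 4.28283 years.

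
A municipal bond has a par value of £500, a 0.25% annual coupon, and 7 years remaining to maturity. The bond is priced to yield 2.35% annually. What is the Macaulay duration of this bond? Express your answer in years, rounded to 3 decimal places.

6.943 years

Periodic yield y = 0.0235. Discount each cash flow and weight by its year:
  t   CF        PV=CF/(1+0.0235)^t    t·PV
  1         1.25         1.2213         1.2213
  2         1.25         1.1933         2.3865
  3         1.25         1.1659         3.4976
  4         1.25         1.1391         4.5564
  5         1.25         1.1129         5.5647
  6         1.25         1.0874         6.5243
  7       501.25       426.0293     2,982.2050
  Σ                    432.9491     3,005.9558
Price P = Σ PV = 432.9491.
Macaulay duration = Σ(t·PV) / P = 3,005.9558 / 432.9491 = 6.94298 years.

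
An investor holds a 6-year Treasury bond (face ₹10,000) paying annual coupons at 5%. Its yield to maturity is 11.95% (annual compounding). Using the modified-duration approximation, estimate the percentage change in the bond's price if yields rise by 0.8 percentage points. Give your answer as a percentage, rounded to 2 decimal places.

Periodic yield y = 0.1195. Modified duration first:
  t   CF        PV=CF/(1+0.1195)^t    t·PV
  1       500.00       446.6280       446.6280
  2       500.00       398.9531       797.9061
  3       500.00       356.3672     1,069.1016
  4       500.00       318.3271     1,273.3084
  5       500.00       284.3476     1,421.7378
  6    10,500.00     5,333.8981    32,003.3884
  Σ                  7,138.5209    37,012.0703
P = 7,138.5209; D_Mac = 5.18484 yrs; D_mod = 5.18484/(1+0.1195) = 4.63139 yrs.
ΔP/P ≈ -D_mod · Δy = -4.63139 × (+0.008) = -0.037051 = -3.7051%.

-3.71%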